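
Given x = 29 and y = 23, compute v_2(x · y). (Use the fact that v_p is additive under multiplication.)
v_2(667) = 0

v_p(x) = 0 (factor: 29 = 2^0 · 29); v_p(y) = 0 (factor: 23 = 2^0 · 23). Additivity: v_p(xy) = v_p(x) + v_p(y) = 0 + 0 = 0. (Direct check: xy = 667 = 2^0 · (667).)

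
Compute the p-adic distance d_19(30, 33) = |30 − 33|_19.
d_19(30, 33) = 1

Step 1 — x − y = 30 − 33 = -3. Step 2 — v_19(-3) = 0 (factor: -3 = −(19^0 · 3); the sign does not affect v_p). Step 3 — |x − y|_19 = 19^{0} = 1.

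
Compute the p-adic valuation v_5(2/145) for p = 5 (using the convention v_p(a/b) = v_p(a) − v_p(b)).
v_5(2/145) = -1

Factor powers of 5 from the numerator and denominator of the reduced fraction: 2 = 5^0 · 2 and 145 = 5^1 · 29. Apply v_p(a/b) = v_p(a) − v_p(b): v_5(2/145) = 0 − 1 = -1.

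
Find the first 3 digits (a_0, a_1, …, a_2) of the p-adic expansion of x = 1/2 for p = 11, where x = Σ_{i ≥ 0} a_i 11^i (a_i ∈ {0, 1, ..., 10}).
(a_0, …, a_2) = (6, 5, 5)

v_11(1/2) = 0 (numerator and denominator both coprime to 11), so x ∈ ℤ_11^×. Compute digits iteratively via a_i = x_i mod 11, x_{i+1} = (x_i − a_i)/11, with x_0 = x:
  x_0 = 1/2;  a_0 = 6;  x_1 = (x_0 − 6)/11 = -1/2
  x_1 = -1/2;  a_1 = 5;  x_2 = (x_1 − 5)/11 = -1/2
  x_2 = -1/2;  a_2 = 5;  x_3 = (x_2 − 5)/11 = -1/2
Digits: (6, 5, 5).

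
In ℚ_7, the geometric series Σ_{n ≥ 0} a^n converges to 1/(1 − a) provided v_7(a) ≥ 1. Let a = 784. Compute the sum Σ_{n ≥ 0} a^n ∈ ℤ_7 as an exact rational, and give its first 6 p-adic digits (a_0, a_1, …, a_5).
Σ a^n = 1/(1 − a) = -1/783;  first 6 digits = (1, 0, 2, 2, 4, 1)

v_7(a) = 2 ≥ 1, so the series converges in ℤ_7 to 1/(1 − a) = 1/(1 − 784) = -1/783. Expand this rational in ℤ_7: compute digits iteratively via d_i = x_i mod 7, x_{i+1} = (x_i − d_i)/7. The first 6 digits are (1, 0, 2, 2, 4, 1).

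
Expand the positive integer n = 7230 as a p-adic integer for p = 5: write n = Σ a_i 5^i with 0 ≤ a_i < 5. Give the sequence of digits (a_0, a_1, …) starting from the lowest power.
(a_0, a_1, …) = (0, 1, 4, 2, 1, 2)

Repeated division by 5 gives the digits low-to-high: 7230 = 1·5^1 + 4·5^2 + 2·5^3 + 1·5^4 + 2·5^5. Digit sequence: (0, 1, 4, 2, 1, 2).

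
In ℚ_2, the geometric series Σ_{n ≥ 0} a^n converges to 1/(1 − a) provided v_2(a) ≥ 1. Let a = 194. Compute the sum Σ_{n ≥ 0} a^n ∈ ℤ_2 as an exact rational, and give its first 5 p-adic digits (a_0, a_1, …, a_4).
Σ a^n = 1/(1 − a) = -1/193;  first 5 digits = (1, 1, 1, 1, 1)

v_2(a) = 1 ≥ 1, so the series converges in ℤ_2 to 1/(1 − a) = 1/(1 − 194) = -1/193. Expand this rational in ℤ_2: compute digits iteratively via d_i = x_i mod 2, x_{i+1} = (x_i − d_i)/2. The first 5 digits are (1, 1, 1, 1, 1).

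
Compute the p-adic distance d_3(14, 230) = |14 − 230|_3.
d_3(14, 230) = 1/27

Step 1 — x − y = 14 − 230 = -216. Step 2 — v_3(-216) = 3 (factor: -216 = −(3^3 · 8); the sign does not affect v_p). Step 3 — |x − y|_3 = 3^{-3} = 1/27.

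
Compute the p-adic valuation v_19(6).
v_19(6) = 0

v_19(n) is the largest exponent k such that 19^k divides n. Factor out: 6 = 19^0 · 6. (Sign doesn't affect v_p.) So v_19(6) = 0.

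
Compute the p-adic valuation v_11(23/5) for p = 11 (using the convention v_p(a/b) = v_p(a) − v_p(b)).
v_11(23/5) = 0

Factor powers of 11 from the numerator and denominator of the reduced fraction: 23 = 11^0 · 23 and 5 = 11^0 · 5. Apply v_p(a/b) = v_p(a) − v_p(b): v_11(23/5) = 0 − 0 = 0.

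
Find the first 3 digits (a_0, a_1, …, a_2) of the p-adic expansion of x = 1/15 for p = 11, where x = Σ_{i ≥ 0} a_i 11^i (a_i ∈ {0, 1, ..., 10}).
(a_0, …, a_2) = (3, 10, 2)

v_11(1/15) = 0 (numerator and denominator both coprime to 11), so x ∈ ℤ_11^×. Compute digits iteratively via a_i = x_i mod 11, x_{i+1} = (x_i − a_i)/11, with x_0 = x:
  x_0 = 1/15;  a_0 = 3;  x_1 = (x_0 − 3)/11 = -4/15
  x_1 = -4/15;  a_1 = 10;  x_2 = (x_1 − 10)/11 = -14/15
  x_2 = -14/15;  a_2 = 2;  x_3 = (x_2 − 2)/11 = -4/15
Digits: (3, 10, 2).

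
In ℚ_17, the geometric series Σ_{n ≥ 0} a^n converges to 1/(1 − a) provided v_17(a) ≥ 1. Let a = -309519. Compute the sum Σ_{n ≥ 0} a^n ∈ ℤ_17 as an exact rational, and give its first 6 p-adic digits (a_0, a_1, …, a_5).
Σ a^n = 1/(1 − a) = 1/309520;  first 6 digits = (1, 0, 0, 5, 13, 16)

v_17(a) = 3 ≥ 1, so the series converges in ℤ_17 to 1/(1 − a) = 1/(1 − (-309519)) = 1/309520. Expand this rational in ℤ_17: compute digits iteratively via d_i = x_i mod 17, x_{i+1} = (x_i − d_i)/17. The first 6 digits are (1, 0, 0, 5, 13, 16).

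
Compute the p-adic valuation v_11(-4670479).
v_11(-4670479) = 5

v_11(n) is the largest exponent k such that 11^k divides n. Factor out: -4670479 = -11^5 · 29. (Sign doesn't affect v_p.) So v_11(-4670479) = 5.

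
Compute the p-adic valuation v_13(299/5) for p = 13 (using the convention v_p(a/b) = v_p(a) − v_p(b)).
v_13(299/5) = 1

Factor powers of 13 from the numerator and denominator of the reduced fraction: 299 = 13^1 · 23 and 5 = 13^0 · 5. Apply v_p(a/b) = v_p(a) − v_p(b): v_13(299/5) = 1 − 0 = 1.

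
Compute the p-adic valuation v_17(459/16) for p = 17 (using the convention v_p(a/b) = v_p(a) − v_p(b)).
v_17(459/16) = 1

Factor powers of 17 from the numerator and denominator of the reduced fraction: 459 = 17^1 · 27 and 16 = 17^0 · 16. Apply v_p(a/b) = v_p(a) − v_p(b): v_17(459/16) = 1 − 0 = 1.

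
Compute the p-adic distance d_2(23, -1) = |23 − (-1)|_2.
d_2(23, -1) = 1/8

Step 1 — x − y = 23 − (-1) = 24. Step 2 — v_2(24) = 3 (factor: 24 = (2^3 · 3); the sign does not affect v_p). Step 3 — |x − y|_2 = 2^{-3} = 1/8.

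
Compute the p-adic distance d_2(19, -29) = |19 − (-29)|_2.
d_2(19, -29) = 1/16

Step 1 — x − y = 19 − (-29) = 48. Step 2 — v_2(48) = 4 (factor: 48 = (2^4 · 3); the sign does not affect v_p). Step 3 — |x − y|_2 = 2^{-4} = 1/16.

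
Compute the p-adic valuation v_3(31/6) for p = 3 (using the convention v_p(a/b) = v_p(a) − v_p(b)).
v_3(31/6) = -1

Factor powers of 3 from the numerator and denominator of the reduced fraction: 31 = 3^0 · 31 and 6 = 3^1 · 2. Apply v_p(a/b) = v_p(a) − v_p(b): v_3(31/6) = 0 − 1 = -1.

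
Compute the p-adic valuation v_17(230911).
v_17(230911) = 3

v_17(n) is the largest exponent k such that 17^k divides n. Factor out: 230911 = 17^3 · 47. (Sign doesn't affect v_p.) So v_17(230911) = 3.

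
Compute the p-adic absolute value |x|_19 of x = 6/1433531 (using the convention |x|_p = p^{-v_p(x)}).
|6/1433531|_19 = 130321

Step 1 — compute v_19(x) by factoring powers of 19 out of the numerator and denominator: v_19(6/1433531) = -4. Step 2 — apply |x|_p = p^{-v_p(x)} = 19^{4} = 130321.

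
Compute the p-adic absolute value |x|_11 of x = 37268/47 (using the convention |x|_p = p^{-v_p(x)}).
|37268/47|_11 = 1/1331

Step 1 — compute v_11(x) by factoring powers of 11 out of the numerator and denominator: v_11(37268/47) = 3. Step 2 — apply |x|_p = p^{-v_p(x)} = 11^{-3} = 1/1331.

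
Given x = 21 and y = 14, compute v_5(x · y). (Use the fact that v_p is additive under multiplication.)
v_5(294) = 0

v_p(x) = 0 (factor: 21 = 5^0 · 21); v_p(y) = 0 (factor: 14 = 5^0 · 14). Additivity: v_p(xy) = v_p(x) + v_p(y) = 0 + 0 = 0. (Direct check: xy = 294 = 5^0 · (294).)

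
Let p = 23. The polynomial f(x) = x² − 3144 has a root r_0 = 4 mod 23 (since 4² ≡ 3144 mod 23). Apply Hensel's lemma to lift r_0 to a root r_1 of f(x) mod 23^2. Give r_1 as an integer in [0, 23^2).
r_1 = 395 (mod 529)

Hensel's recurrence: r_{i+1} = r_i − f(r_i)·(f′(r_i))^{-1} mod 23^{i+2}, with f′(x) = 2x. Iterate:
  r_0 = 4 (mod 23)
  r_1 = 395 (mod 529)
Final: r_1 = 395, and one checks f(r_1) ≡ 0 mod 23^2.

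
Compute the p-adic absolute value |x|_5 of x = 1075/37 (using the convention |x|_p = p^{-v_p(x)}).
|1075/37|_5 = 1/25

Step 1 — compute v_5(x) by factoring powers of 5 out of the numerator and denominator: v_5(1075/37) = 2. Step 2 — apply |x|_p = p^{-v_p(x)} = 5^{-2} = 1/25.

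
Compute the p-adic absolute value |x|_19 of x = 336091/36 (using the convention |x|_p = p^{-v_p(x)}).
|336091/36|_19 = 1/6859

Step 1 — compute v_19(x) by factoring powers of 19 out of the numerator and denominator: v_19(336091/36) = 3. Step 2 — apply |x|_p = p^{-v_p(x)} = 19^{-3} = 1/6859.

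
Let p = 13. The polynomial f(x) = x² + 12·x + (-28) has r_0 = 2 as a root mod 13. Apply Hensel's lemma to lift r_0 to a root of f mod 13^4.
r_3 = 2 (mod 28561)

Hensel: r_{i+1} = r_i − f(r_i)·(f′(r_i))^{-1} mod 13^{i+2}, f′(x) = 2x + 12. Iterate:
  r_0 = 2 (mod 13)
  r_1 = 2 (mod 169)
  r_2 = 2 (mod 2197)
  r_3 = 2 (mod 28561)
Final: r = 2 satisfies f(r) ≡ 0 mod 13^4.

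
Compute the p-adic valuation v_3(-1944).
v_3(-1944) = 5

v_3(n) is the largest exponent k such that 3^k divides n. Factor out: -1944 = -3^5 · 8. (Sign doesn't affect v_p.) So v_3(-1944) = 5.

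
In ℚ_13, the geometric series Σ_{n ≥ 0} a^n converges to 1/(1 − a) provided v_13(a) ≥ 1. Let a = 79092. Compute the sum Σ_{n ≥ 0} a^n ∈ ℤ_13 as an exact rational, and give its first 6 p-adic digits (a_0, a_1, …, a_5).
Σ a^n = 1/(1 − a) = -1/79091;  first 6 digits = (1, 0, 0, 10, 2, 0)

v_13(a) = 3 ≥ 1, so the series converges in ℤ_13 to 1/(1 − a) = 1/(1 − 79092) = -1/79091. Expand this rational in ℤ_13: compute digits iteratively via d_i = x_i mod 13, x_{i+1} = (x_i − d_i)/13. The first 6 digits are (1, 0, 0, 10, 2, 0).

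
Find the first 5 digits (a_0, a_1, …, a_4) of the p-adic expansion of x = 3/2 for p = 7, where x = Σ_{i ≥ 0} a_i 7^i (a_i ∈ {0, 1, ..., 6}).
(a_0, …, a_4) = (5, 3, 3, 3, 3)

v_7(3/2) = 0 (numerator and denominator both coprime to 7), so x ∈ ℤ_7^×. Compute digits iteratively via a_i = x_i mod 7, x_{i+1} = (x_i − a_i)/7, with x_0 = x:
  x_0 = 3/2;  a_0 = 5;  x_1 = (x_0 − 5)/7 = -1/2
  x_1 = -1/2;  a_1 = 3;  x_2 = (x_1 − 3)/7 = -1/2
  x_2 = -1/2;  a_2 = 3;  x_3 = (x_2 − 3)/7 = -1/2
  x_3 = -1/2;  a_3 = 3;  x_4 = (x_3 − 3)/7 = -1/2
  x_4 = -1/2;  a_4 = 3;  x_5 = (x_4 − 3)/7 = -1/2
Digits: (5, 3, 3, 3, 3).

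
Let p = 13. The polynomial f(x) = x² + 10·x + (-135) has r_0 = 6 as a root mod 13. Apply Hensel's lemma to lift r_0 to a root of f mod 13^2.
r_1 = 123 (mod 169)

Hensel: r_{i+1} = r_i − f(r_i)·(f′(r_i))^{-1} mod 13^{i+2}, f′(x) = 2x + 10. Iterate:
  r_0 = 6 (mod 13)
  r_1 = 123 (mod 169)
Final: r = 123 satisfies f(r) ≡ 0 mod 13^2.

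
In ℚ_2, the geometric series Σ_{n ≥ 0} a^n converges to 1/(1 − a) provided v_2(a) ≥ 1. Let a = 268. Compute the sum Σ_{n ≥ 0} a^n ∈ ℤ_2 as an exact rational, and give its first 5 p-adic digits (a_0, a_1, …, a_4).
Σ a^n = 1/(1 − a) = -1/267;  first 5 digits = (1, 0, 1, 1, 1)

v_2(a) = 2 ≥ 1, so the series converges in ℤ_2 to 1/(1 − a) = 1/(1 − 268) = -1/267. Expand this rational in ℤ_2: compute digits iteratively via d_i = x_i mod 2, x_{i+1} = (x_i − d_i)/2. The first 5 digits are (1, 0, 1, 1, 1).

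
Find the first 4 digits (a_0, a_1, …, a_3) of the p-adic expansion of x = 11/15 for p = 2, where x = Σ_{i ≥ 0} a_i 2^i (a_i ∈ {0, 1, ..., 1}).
(a_0, …, a_3) = (1, 0, 1, 0)

v_2(11/15) = 0 (numerator and denominator both coprime to 2), so x ∈ ℤ_2^×. Compute digits iteratively via a_i = x_i mod 2, x_{i+1} = (x_i − a_i)/2, with x_0 = x:
  x_0 = 11/15;  a_0 = 1;  x_1 = (x_0 − 1)/2 = -2/15
  x_1 = -2/15;  a_1 = 0;  x_2 = (x_1 − 0)/2 = -1/15
  x_2 = -1/15;  a_2 = 1;  x_3 = (x_2 − 1)/2 = -8/15
  x_3 = -8/15;  a_3 = 0;  x_4 = (x_3 − 0)/2 = -4/15
Digits: (1, 0, 1, 0).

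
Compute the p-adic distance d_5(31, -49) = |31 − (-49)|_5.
d_5(31, -49) = 1/5

Step 1 — x − y = 31 − (-49) = 80. Step 2 — v_5(80) = 1 (factor: 80 = (5^1 · 16); the sign does not affect v_p). Step 3 — |x − y|_5 = 5^{-1} = 1/5.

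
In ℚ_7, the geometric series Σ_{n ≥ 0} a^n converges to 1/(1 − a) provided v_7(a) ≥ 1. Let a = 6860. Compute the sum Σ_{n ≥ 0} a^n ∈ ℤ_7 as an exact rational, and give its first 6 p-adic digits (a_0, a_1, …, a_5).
Σ a^n = 1/(1 − a) = -1/6859;  first 6 digits = (1, 0, 0, 6, 2, 0)

v_7(a) = 3 ≥ 1, so the series converges in ℤ_7 to 1/(1 − a) = 1/(1 − 6860) = -1/6859. Expand this rational in ℤ_7: compute digits iteratively via d_i = x_i mod 7, x_{i+1} = (x_i − d_i)/7. The first 6 digits are (1, 0, 0, 6, 2, 0).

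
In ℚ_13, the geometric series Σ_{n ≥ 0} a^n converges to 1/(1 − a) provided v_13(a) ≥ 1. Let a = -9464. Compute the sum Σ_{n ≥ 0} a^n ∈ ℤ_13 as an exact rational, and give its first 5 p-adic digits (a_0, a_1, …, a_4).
Σ a^n = 1/(1 − a) = 1/9465;  first 5 digits = (1, 0, 9, 8, 2)

v_13(a) = 2 ≥ 1, so the series converges in ℤ_13 to 1/(1 − a) = 1/(1 − (-9464)) = 1/9465. Expand this rational in ℤ_13: compute digits iteratively via d_i = x_i mod 13, x_{i+1} = (x_i − d_i)/13. The first 5 digits are (1, 0, 9, 8, 2).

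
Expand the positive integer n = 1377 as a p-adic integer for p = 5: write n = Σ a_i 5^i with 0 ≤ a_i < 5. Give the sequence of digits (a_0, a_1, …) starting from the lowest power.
(a_0, a_1, …) = (2, 0, 0, 1, 2)

Repeated division by 5 gives the digits low-to-high: 1377 = 2 + 1·5^3 + 2·5^4. Digit sequence: (2, 0, 0, 1, 2).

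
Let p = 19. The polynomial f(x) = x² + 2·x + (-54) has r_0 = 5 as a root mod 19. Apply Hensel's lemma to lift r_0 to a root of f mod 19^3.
r_2 = 6655 (mod 6859)

Hensel: r_{i+1} = r_i − f(r_i)·(f′(r_i))^{-1} mod 19^{i+2}, f′(x) = 2x + 2. Iterate:
  r_0 = 5 (mod 19)
  r_1 = 157 (mod 361)
  r_2 = 6655 (mod 6859)
Final: r = 6655 satisfies f(r) ≡ 0 mod 19^3.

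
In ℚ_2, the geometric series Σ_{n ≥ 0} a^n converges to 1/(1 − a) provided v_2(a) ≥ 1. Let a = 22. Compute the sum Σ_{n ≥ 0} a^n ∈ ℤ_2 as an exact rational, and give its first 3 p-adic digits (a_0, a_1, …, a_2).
Σ a^n = 1/(1 − a) = -1/21;  first 3 digits = (1, 1, 0)

v_2(a) = 1 ≥ 1, so the series converges in ℤ_2 to 1/(1 − a) = 1/(1 − 22) = -1/21. Expand this rational in ℤ_2: compute digits iteratively via d_i = x_i mod 2, x_{i+1} = (x_i − d_i)/2. The first 3 digits are (1, 1, 0).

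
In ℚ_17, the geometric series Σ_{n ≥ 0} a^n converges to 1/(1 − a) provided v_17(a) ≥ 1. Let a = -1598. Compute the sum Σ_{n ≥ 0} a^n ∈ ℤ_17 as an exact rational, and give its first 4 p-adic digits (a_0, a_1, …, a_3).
Σ a^n = 1/(1 − a) = 1/1599;  first 4 digits = (1, 8, 7, 11)

v_17(a) = 1 ≥ 1, so the series converges in ℤ_17 to 1/(1 − a) = 1/(1 − (-1598)) = 1/1599. Expand this rational in ℤ_17: compute digits iteratively via d_i = x_i mod 17, x_{i+1} = (x_i − d_i)/17. The first 4 digits are (1, 8, 7, 11).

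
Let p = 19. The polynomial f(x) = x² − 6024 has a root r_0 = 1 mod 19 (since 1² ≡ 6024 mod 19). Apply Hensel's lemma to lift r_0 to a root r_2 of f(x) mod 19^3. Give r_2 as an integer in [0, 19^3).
r_2 = 1388 (mod 6859)

Hensel's recurrence: r_{i+1} = r_i − f(r_i)·(f′(r_i))^{-1} mod 19^{i+2}, with f′(x) = 2x. Iterate:
  r_0 = 1 (mod 19)
  r_1 = 305 (mod 361)
  r_2 = 1388 (mod 6859)
Final: r_2 = 1388, and one checks f(r_2) ≡ 0 mod 19^3.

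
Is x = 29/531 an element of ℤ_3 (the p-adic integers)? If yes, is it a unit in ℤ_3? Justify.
x ∉ ℤ_3 (v_3(x) = -2 < 0)

ℤ_3 = {x ∈ ℚ_3 : v_3(x) ≥ 0} and ℤ_3^× = {x ∈ ℤ_3 : v_3(x) = 0}. Here v_3(29/531) = v_3(num) − v_3(den) = -2; compare against these criteria.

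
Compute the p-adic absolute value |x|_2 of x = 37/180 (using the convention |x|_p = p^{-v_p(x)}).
|37/180|_2 = 4

Step 1 — compute v_2(x) by factoring powers of 2 out of the numerator and denominator: v_2(37/180) = -2. Step 2 — apply |x|_p = p^{-v_p(x)} = 2^{2} = 4.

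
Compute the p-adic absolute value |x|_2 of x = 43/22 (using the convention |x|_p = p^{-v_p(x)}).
|43/22|_2 = 2

Step 1 — compute v_2(x) by factoring powers of 2 out of the numerator and denominator: v_2(43/22) = -1. Step 2 — apply |x|_p = p^{-v_p(x)} = 2^{1} = 2.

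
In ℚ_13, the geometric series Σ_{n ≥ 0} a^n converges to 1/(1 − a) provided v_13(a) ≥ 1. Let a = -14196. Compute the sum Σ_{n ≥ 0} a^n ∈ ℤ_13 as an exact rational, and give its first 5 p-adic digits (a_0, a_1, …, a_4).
Σ a^n = 1/(1 − a) = 1/14197;  first 5 digits = (1, 0, 7, 6, 9)

v_13(a) = 2 ≥ 1, so the series converges in ℤ_13 to 1/(1 − a) = 1/(1 − (-14196)) = 1/14197. Expand this rational in ℤ_13: compute digits iteratively via d_i = x_i mod 13, x_{i+1} = (x_i − d_i)/13. The first 5 digits are (1, 0, 7, 6, 9).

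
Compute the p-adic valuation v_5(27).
v_5(27) = 0

v_5(n) is the largest exponent k such that 5^k divides n. Factor out: 27 = 5^0 · 27. (Sign doesn't affect v_p.) So v_5(27) = 0.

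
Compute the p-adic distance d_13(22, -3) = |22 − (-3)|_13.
d_13(22, -3) = 1

Step 1 — x − y = 22 − (-3) = 25. Step 2 — v_13(25) = 0 (factor: 25 = (13^0 · 25); the sign does not affect v_p). Step 3 — |x − y|_13 = 13^{0} = 1.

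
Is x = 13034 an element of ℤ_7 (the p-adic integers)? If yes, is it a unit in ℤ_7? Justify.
x ∈ ℤ_7 but not a unit; v_7(x) = 3 > 0

ℤ_7 = {x ∈ ℚ_7 : v_7(x) ≥ 0} and ℤ_7^× = {x ∈ ℤ_7 : v_7(x) = 0}. Here v_7(13034) = v_7(num) − v_7(den) = 3; compare against these criteria.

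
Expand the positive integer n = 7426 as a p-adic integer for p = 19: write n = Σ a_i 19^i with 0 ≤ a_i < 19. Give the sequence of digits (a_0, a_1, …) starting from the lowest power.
(a_0, a_1, …) = (16, 10, 1, 1)

Repeated division by 19 gives the digits low-to-high: 7426 = 16 + 10·19^1 + 1·19^2 + 1·19^3. Digit sequence: (16, 10, 1, 1).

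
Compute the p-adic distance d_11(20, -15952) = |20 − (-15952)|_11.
d_11(20, -15952) = 1/1331

Step 1 — x − y = 20 − (-15952) = 15972. Step 2 — v_11(15972) = 3 (factor: 15972 = (11^3 · 12); the sign does not affect v_p). Step 3 — |x − y|_11 = 11^{-3} = 1/1331.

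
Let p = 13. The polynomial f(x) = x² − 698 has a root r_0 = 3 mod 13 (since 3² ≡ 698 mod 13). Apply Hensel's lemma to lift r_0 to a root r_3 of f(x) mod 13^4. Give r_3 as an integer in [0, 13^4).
r_3 = 1836 (mod 28561)

Hensel's recurrence: r_{i+1} = r_i − f(r_i)·(f′(r_i))^{-1} mod 13^{i+2}, with f′(x) = 2x. Iterate:
  r_0 = 3 (mod 13)
  r_1 = 146 (mod 169)
  r_2 = 1836 (mod 2197)
  r_3 = 1836 (mod 28561)
Final: r_3 = 1836, and one checks f(r_3) ≡ 0 mod 13^4.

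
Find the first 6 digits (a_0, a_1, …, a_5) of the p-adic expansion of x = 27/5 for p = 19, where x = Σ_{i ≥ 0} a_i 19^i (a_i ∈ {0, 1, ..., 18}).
(a_0, …, a_5) = (13, 11, 7, 11, 7, 11)

v_19(27/5) = 0 (numerator and denominator both coprime to 19), so x ∈ ℤ_19^×. Compute digits iteratively via a_i = x_i mod 19, x_{i+1} = (x_i − a_i)/19, with x_0 = x:
  x_0 = 27/5;  a_0 = 13;  x_1 = (x_0 − 13)/19 = -2/5
  x_1 = -2/5;  a_1 = 11;  x_2 = (x_1 − 11)/19 = -3/5
  x_2 = -3/5;  a_2 = 7;  x_3 = (x_2 − 7)/19 = -2/5
  x_3 = -2/5;  a_3 = 11;  x_4 = (x_3 − 11)/19 = -3/5
  x_4 = -3/5;  a_4 = 7;  x_5 = (x_4 − 7)/19 = -2/5
  x_5 = -2/5;  a_5 = 11;  x_6 = (x_5 − 11)/19 = -3/5
Digits: (13, 11, 7, 11, 7, 11).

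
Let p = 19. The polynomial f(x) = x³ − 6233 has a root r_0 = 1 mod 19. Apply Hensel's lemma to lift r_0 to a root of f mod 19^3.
r_2 = 4124 (mod 6859)

Hensel: r_{i+1} = r_i − f(r_i)/f′(r_i) mod 19^{i+2}, where f′(x) = 3x². Iterate:
  r_0 = 1 (mod 19)
  r_1 = 153 (mod 361)
  r_2 = 4124 (mod 6859)
Final: r = 4124 with f(r) ≡ 0 mod 19^3.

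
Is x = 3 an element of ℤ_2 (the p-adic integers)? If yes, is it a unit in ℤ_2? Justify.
x ∈ ℤ_2^× (unit); v_2(x) = 0

ℤ_2 = {x ∈ ℚ_2 : v_2(x) ≥ 0} and ℤ_2^× = {x ∈ ℤ_2 : v_2(x) = 0}. Here v_2(3) = v_2(num) − v_2(den) = 0; compare against these criteria.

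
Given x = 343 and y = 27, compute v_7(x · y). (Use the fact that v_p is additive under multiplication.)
v_7(9261) = 3

v_p(x) = 3 (factor: 343 = 7^3 · 1); v_p(y) = 0 (factor: 27 = 7^0 · 27). Additivity: v_p(xy) = v_p(x) + v_p(y) = 3 + 0 = 3. (Direct check: xy = 9261 = 7^3 · (27).)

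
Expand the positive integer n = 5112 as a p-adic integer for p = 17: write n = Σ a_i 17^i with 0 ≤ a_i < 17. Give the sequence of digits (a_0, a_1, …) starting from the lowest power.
(a_0, a_1, …) = (12, 11, 0, 1)

Repeated division by 17 gives the digits low-to-high: 5112 = 12 + 11·17^1 + 1·17^3. Digit sequence: (12, 11, 0, 1).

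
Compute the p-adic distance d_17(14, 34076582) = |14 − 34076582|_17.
d_17(14, 34076582) = 1/1419857

Step 1 — x − y = 14 − 34076582 = -34076568. Step 2 — v_17(-34076568) = 5 (factor: -34076568 = −(17^5 · 24); the sign does not affect v_p). Step 3 — |x − y|_17 = 17^{-5} = 1/1419857.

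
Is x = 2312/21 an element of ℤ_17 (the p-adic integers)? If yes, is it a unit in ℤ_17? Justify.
x ∈ ℤ_17 but not a unit; v_17(x) = 2 > 0

ℤ_17 = {x ∈ ℚ_17 : v_17(x) ≥ 0} and ℤ_17^× = {x ∈ ℤ_17 : v_17(x) = 0}. Here v_17(2312/21) = v_17(num) − v_17(den) = 2; compare against these criteria.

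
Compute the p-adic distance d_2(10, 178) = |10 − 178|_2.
d_2(10, 178) = 1/8

Step 1 — x − y = 10 − 178 = -168. Step 2 — v_2(-168) = 3 (factor: -168 = −(2^3 · 21); the sign does not affect v_p). Step 3 — |x − y|_2 = 2^{-3} = 1/8.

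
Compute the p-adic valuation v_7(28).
v_7(28) = 1

v_7(n) is the largest exponent k such that 7^k divides n. Factor out: 28 = 7^1 · 4. (Sign doesn't affect v_p.) So v_7(28) = 1.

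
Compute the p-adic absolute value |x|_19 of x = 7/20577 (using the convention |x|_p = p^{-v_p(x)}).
|7/20577|_19 = 6859

Step 1 — compute v_19(x) by factoring powers of 19 out of the numerator and denominator: v_19(7/20577) = -3. Step 2 — apply |x|_p = p^{-v_p(x)} = 19^{3} = 6859.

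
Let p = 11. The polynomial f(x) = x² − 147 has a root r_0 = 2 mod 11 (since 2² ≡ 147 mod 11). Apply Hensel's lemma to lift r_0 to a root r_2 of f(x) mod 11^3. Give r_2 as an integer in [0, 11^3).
r_2 = 1278 (mod 1331)

Hensel's recurrence: r_{i+1} = r_i − f(r_i)·(f′(r_i))^{-1} mod 11^{i+2}, with f′(x) = 2x. Iterate:
  r_0 = 2 (mod 11)
  r_1 = 68 (mod 121)
  r_2 = 1278 (mod 1331)
Final: r_2 = 1278, and one checks f(r_2) ≡ 0 mod 11^3.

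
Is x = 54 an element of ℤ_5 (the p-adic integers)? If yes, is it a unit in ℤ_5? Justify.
x ∈ ℤ_5^× (unit); v_5(x) = 0

ℤ_5 = {x ∈ ℚ_5 : v_5(x) ≥ 0} and ℤ_5^× = {x ∈ ℤ_5 : v_5(x) = 0}. Here v_5(54) = v_5(num) − v_5(den) = 0; compare against these criteria.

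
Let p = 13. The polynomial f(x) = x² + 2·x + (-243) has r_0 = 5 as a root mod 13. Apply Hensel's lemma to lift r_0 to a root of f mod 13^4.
r_3 = 3008 (mod 28561)

Hensel: r_{i+1} = r_i − f(r_i)·(f′(r_i))^{-1} mod 13^{i+2}, f′(x) = 2x + 2. Iterate:
  r_0 = 5 (mod 13)
  r_1 = 135 (mod 169)
  r_2 = 811 (mod 2197)
  r_3 = 3008 (mod 28561)
Final: r = 3008 satisfies f(r) ≡ 0 mod 13^4.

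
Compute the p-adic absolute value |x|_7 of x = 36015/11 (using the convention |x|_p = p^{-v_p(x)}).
|36015/11|_7 = 1/2401

Step 1 — compute v_7(x) by factoring powers of 7 out of the numerator and denominator: v_7(36015/11) = 4. Step 2 — apply |x|_p = p^{-v_p(x)} = 7^{-4} = 1/2401.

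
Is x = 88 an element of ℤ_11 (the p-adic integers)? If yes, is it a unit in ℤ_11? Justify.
x ∈ ℤ_11 but not a unit; v_11(x) = 1 > 0

ℤ_11 = {x ∈ ℚ_11 : v_11(x) ≥ 0} and ℤ_11^× = {x ∈ ℤ_11 : v_11(x) = 0}. Here v_11(88) = v_11(num) − v_11(den) = 1; compare against these criteria.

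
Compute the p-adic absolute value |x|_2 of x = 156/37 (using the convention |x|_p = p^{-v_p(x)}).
|156/37|_2 = 1/4

Step 1 — compute v_2(x) by factoring powers of 2 out of the numerator and denominator: v_2(156/37) = 2. Step 2 — apply |x|_p = p^{-v_p(x)} = 2^{-2} = 1/4.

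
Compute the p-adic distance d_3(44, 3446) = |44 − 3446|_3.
d_3(44, 3446) = 1/243

Step 1 — x − y = 44 − 3446 = -3402. Step 2 — v_3(-3402) = 5 (factor: -3402 = −(3^5 · 14); the sign does not affect v_p). Step 3 — |x − y|_3 = 3^{-5} = 1/243.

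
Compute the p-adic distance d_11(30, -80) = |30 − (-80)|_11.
d_11(30, -80) = 1/11

Step 1 — x − y = 30 − (-80) = 110. Step 2 — v_11(110) = 1 (factor: 110 = (11^1 · 10); the sign does not affect v_p). Step 3 — |x − y|_11 = 11^{-1} = 1/11.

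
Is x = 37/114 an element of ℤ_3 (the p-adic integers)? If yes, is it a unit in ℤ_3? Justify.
x ∉ ℤ_3 (v_3(x) = -1 < 0)

ℤ_3 = {x ∈ ℚ_3 : v_3(x) ≥ 0} and ℤ_3^× = {x ∈ ℤ_3 : v_3(x) = 0}. Here v_3(37/114) = v_3(num) − v_3(den) = -1; compare against these criteria.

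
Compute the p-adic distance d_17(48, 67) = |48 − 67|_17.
d_17(48, 67) = 1

Step 1 — x − y = 48 − 67 = -19. Step 2 — v_17(-19) = 0 (factor: -19 = −(17^0 · 19); the sign does not affect v_p). Step 3 — |x − y|_17 = 17^{0} = 1.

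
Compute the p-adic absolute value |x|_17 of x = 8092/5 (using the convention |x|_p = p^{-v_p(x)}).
|8092/5|_17 = 1/289

Step 1 — compute v_17(x) by factoring powers of 17 out of the numerator and denominator: v_17(8092/5) = 2. Step 2 — apply |x|_p = p^{-v_p(x)} = 17^{-2} = 1/289.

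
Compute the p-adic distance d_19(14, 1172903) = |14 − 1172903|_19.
d_19(14, 1172903) = 1/130321

Step 1 — x − y = 14 − 1172903 = -1172889. Step 2 — v_19(-1172889) = 4 (factor: -1172889 = −(19^4 · 9); the sign does not affect v_p). Step 3 — |x − y|_19 = 19^{-4} = 1/130321.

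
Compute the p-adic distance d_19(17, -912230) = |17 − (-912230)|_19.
d_19(17, -912230) = 1/130321

Step 1 — x − y = 17 − (-912230) = 912247. Step 2 — v_19(912247) = 4 (factor: 912247 = (19^4 · 7); the sign does not affect v_p). Step 3 — |x − y|_19 = 19^{-4} = 1/130321.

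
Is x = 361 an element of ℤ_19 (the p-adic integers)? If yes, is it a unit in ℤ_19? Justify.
x ∈ ℤ_19 but not a unit; v_19(x) = 2 > 0

ℤ_19 = {x ∈ ℚ_19 : v_19(x) ≥ 0} and ℤ_19^× = {x ∈ ℤ_19 : v_19(x) = 0}. Here v_19(361) = v_19(num) − v_19(den) = 2; compare against these criteria.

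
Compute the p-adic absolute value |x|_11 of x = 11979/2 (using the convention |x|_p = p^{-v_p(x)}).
|11979/2|_11 = 1/1331

Step 1 — compute v_11(x) by factoring powers of 11 out of the numerator and denominator: v_11(11979/2) = 3. Step 2 — apply |x|_p = p^{-v_p(x)} = 11^{-3} = 1/1331.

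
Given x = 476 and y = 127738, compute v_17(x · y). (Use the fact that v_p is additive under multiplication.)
v_17(60803288) = 4

v_p(x) = 1 (factor: 476 = 17^1 · 28); v_p(y) = 3 (factor: 127738 = 17^3 · 26). Additivity: v_p(xy) = v_p(x) + v_p(y) = 1 + 3 = 4. (Direct check: xy = 60803288 = 17^4 · (728).)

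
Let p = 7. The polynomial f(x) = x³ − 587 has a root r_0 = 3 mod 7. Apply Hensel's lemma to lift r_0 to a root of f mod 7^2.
r_1 = 31 (mod 49)

Hensel: r_{i+1} = r_i − f(r_i)/f′(r_i) mod 7^{i+2}, where f′(x) = 3x². Iterate:
  r_0 = 3 (mod 7)
  r_1 = 31 (mod 49)
Final: r = 31 with f(r) ≡ 0 mod 7^2.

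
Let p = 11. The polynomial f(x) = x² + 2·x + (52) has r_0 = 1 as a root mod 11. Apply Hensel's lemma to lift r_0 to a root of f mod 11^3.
r_2 = 1167 (mod 1331)

Hensel: r_{i+1} = r_i − f(r_i)·(f′(r_i))^{-1} mod 11^{i+2}, f′(x) = 2x + 2. Iterate:
  r_0 = 1 (mod 11)
  r_1 = 78 (mod 121)
  r_2 = 1167 (mod 1331)
Final: r = 1167 satisfies f(r) ≡ 0 mod 11^3.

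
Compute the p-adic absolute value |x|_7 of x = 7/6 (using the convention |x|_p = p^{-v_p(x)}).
|7/6|_7 = 1/7

Step 1 — compute v_7(x) by factoring powers of 7 out of the numerator and denominator: v_7(7/6) = 1. Step 2 — apply |x|_p = p^{-v_p(x)} = 7^{-1} = 1/7.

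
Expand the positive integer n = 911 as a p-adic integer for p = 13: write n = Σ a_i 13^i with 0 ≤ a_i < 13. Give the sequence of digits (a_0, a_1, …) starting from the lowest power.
(a_0, a_1, …) = (1, 5, 5)

Repeated division by 13 gives the digits low-to-high: 911 = 1 + 5·13^1 + 5·13^2. Digit sequence: (1, 5, 5).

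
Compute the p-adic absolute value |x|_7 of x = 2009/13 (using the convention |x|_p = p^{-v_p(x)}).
|2009/13|_7 = 1/49

Step 1 — compute v_7(x) by factoring powers of 7 out of the numerator and denominator: v_7(2009/13) = 2. Step 2 — apply |x|_p = p^{-v_p(x)} = 7^{-2} = 1/49.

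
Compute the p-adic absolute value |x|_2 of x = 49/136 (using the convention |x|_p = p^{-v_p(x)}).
|49/136|_2 = 8

Step 1 — compute v_2(x) by factoring powers of 2 out of the numerator and denominator: v_2(49/136) = -3. Step 2 — apply |x|_p = p^{-v_p(x)} = 2^{3} = 8.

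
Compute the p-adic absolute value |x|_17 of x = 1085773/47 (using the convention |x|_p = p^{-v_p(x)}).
|1085773/47|_17 = 1/83521

Step 1 — compute v_17(x) by factoring powers of 17 out of the numerator and denominator: v_17(1085773/47) = 4. Step 2 — apply |x|_p = p^{-v_p(x)} = 17^{-4} = 1/83521.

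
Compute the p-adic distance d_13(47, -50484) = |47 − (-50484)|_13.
d_13(47, -50484) = 1/2197

Step 1 — x − y = 47 − (-50484) = 50531. Step 2 — v_13(50531) = 3 (factor: 50531 = (13^3 · 23); the sign does not affect v_p). Step 3 — |x − y|_13 = 13^{-3} = 1/2197.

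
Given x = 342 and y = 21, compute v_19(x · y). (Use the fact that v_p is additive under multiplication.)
v_19(7182) = 1

v_p(x) = 1 (factor: 342 = 19^1 · 18); v_p(y) = 0 (factor: 21 = 19^0 · 21). Additivity: v_p(xy) = v_p(x) + v_p(y) = 1 + 0 = 1. (Direct check: xy = 7182 = 19^1 · (378).)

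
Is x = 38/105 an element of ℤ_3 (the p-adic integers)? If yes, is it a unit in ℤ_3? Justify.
x ∉ ℤ_3 (v_3(x) = -1 < 0)

ℤ_3 = {x ∈ ℚ_3 : v_3(x) ≥ 0} and ℤ_3^× = {x ∈ ℤ_3 : v_3(x) = 0}. Here v_3(38/105) = v_3(num) − v_3(den) = -1; compare against these criteria.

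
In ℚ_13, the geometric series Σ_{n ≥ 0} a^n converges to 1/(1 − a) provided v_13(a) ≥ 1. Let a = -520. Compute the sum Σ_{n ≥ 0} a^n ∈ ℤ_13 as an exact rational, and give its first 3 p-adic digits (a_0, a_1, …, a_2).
Σ a^n = 1/(1 − a) = 1/521;  first 3 digits = (1, 12, 10)

v_13(a) = 1 ≥ 1, so the series converges in ℤ_13 to 1/(1 − a) = 1/(1 − (-520)) = 1/521. Expand this rational in ℤ_13: compute digits iteratively via d_i = x_i mod 13, x_{i+1} = (x_i − d_i)/13. The first 3 digits are (1, 12, 10).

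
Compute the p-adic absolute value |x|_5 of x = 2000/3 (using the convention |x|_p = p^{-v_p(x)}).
|2000/3|_5 = 1/125

Step 1 — compute v_5(x) by factoring powers of 5 out of the numerator and denominator: v_5(2000/3) = 3. Step 2 — apply |x|_p = p^{-v_p(x)} = 5^{-3} = 1/125.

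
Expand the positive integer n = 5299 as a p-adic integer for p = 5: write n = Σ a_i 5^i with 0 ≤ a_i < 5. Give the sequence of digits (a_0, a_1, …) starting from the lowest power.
(a_0, a_1, …) = (4, 4, 1, 2, 3, 1)

Repeated division by 5 gives the digits low-to-high: 5299 = 4 + 4·5^1 + 1·5^2 + 2·5^3 + 3·5^4 + 1·5^5. Digit sequence: (4, 4, 1, 2, 3, 1).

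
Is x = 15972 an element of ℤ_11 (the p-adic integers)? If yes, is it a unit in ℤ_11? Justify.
x ∈ ℤ_11 but not a unit; v_11(x) = 3 > 0

ℤ_11 = {x ∈ ℚ_11 : v_11(x) ≥ 0} and ℤ_11^× = {x ∈ ℤ_11 : v_11(x) = 0}. Here v_11(15972) = v_11(num) − v_11(den) = 3; compare against these criteria.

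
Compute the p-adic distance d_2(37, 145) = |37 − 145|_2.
d_2(37, 145) = 1/4

Step 1 — x − y = 37 − 145 = -108. Step 2 — v_2(-108) = 2 (factor: -108 = −(2^2 · 27); the sign does not affect v_p). Step 3 — |x − y|_2 = 2^{-2} = 1/4.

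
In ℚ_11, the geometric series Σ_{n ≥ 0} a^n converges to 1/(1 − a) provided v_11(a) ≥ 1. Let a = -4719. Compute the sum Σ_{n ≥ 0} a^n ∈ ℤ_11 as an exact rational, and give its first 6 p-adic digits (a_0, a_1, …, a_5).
Σ a^n = 1/(1 − a) = 1/4720;  first 6 digits = (1, 0, 5, 7, 2, 6)

v_11(a) = 2 ≥ 1, so the series converges in ℤ_11 to 1/(1 − a) = 1/(1 − (-4719)) = 1/4720. Expand this rational in ℤ_11: compute digits iteratively via d_i = x_i mod 11, x_{i+1} = (x_i − d_i)/11. The first 6 digits are (1, 0, 5, 7, 2, 6).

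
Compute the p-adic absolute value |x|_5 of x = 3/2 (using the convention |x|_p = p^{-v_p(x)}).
|3/2|_5 = 1

Step 1 — compute v_5(x) by factoring powers of 5 out of the numerator and denominator: v_5(3/2) = 0. Step 2 — apply |x|_p = p^{-v_p(x)} = 5^{0} = 1.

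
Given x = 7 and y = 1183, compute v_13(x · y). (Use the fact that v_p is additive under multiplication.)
v_13(8281) = 2

v_p(x) = 0 (factor: 7 = 13^0 · 7); v_p(y) = 2 (factor: 1183 = 13^2 · 7). Additivity: v_p(xy) = v_p(x) + v_p(y) = 0 + 2 = 2. (Direct check: xy = 8281 = 13^2 · (49).)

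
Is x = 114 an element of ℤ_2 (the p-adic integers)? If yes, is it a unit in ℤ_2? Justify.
x ∈ ℤ_2 but not a unit; v_2(x) = 1 > 0

ℤ_2 = {x ∈ ℚ_2 : v_2(x) ≥ 0} and ℤ_2^× = {x ∈ ℤ_2 : v_2(x) = 0}. Here v_2(114) = v_2(num) − v_2(den) = 1; compare against these criteria.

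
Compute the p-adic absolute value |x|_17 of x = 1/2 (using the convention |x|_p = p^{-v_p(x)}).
|1/2|_17 = 1

Step 1 — compute v_17(x) by factoring powers of 17 out of the numerator and denominator: v_17(1/2) = 0. Step 2 — apply |x|_p = p^{-v_p(x)} = 17^{0} = 1.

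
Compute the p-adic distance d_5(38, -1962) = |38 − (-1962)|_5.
d_5(38, -1962) = 1/125

Step 1 — x − y = 38 − (-1962) = 2000. Step 2 — v_5(2000) = 3 (factor: 2000 = (5^3 · 16); the sign does not affect v_p). Step 3 — |x − y|_5 = 5^{-3} = 1/125.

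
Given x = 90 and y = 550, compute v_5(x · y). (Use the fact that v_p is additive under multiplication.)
v_5(49500) = 3

v_p(x) = 1 (factor: 90 = 5^1 · 18); v_p(y) = 2 (factor: 550 = 5^2 · 22). Additivity: v_p(xy) = v_p(x) + v_p(y) = 1 + 2 = 3. (Direct check: xy = 49500 = 5^3 · (396).)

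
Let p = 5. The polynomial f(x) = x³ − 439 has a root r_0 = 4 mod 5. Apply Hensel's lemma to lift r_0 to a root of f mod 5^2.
r_1 = 4 (mod 25)

Hensel: r_{i+1} = r_i − f(r_i)/f′(r_i) mod 5^{i+2}, where f′(x) = 3x². Iterate:
  r_0 = 4 (mod 5)
  r_1 = 4 (mod 25)
Final: r = 4 with f(r) ≡ 0 mod 5^2.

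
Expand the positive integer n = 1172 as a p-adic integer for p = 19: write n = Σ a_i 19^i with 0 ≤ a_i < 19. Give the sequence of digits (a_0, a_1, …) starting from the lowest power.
(a_0, a_1, …) = (13, 4, 3)

Repeated division by 19 gives the digits low-to-high: 1172 = 13 + 4·19^1 + 3·19^2. Digit sequence: (13, 4, 3).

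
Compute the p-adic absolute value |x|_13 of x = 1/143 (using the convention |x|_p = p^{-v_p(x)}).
|1/143|_13 = 13

Step 1 — compute v_13(x) by factoring powers of 13 out of the numerator and denominator: v_13(1/143) = -1. Step 2 — apply |x|_p = p^{-v_p(x)} = 13^{1} = 13.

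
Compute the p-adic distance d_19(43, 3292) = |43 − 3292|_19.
d_19(43, 3292) = 1/361

Step 1 — x − y = 43 − 3292 = -3249. Step 2 — v_19(-3249) = 2 (factor: -3249 = −(19^2 · 9); the sign does not affect v_p). Step 3 — |x − y|_19 = 19^{-2} = 1/361.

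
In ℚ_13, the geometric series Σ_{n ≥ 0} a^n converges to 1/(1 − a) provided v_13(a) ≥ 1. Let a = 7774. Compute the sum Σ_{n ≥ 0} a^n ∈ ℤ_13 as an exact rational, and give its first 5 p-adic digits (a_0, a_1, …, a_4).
Σ a^n = 1/(1 − a) = -1/7773;  first 5 digits = (1, 0, 7, 3, 10)

v_13(a) = 2 ≥ 1, so the series converges in ℤ_13 to 1/(1 − a) = 1/(1 − 7774) = -1/7773. Expand this rational in ℤ_13: compute digits iteratively via d_i = x_i mod 13, x_{i+1} = (x_i − d_i)/13. The first 5 digits are (1, 0, 7, 3, 10).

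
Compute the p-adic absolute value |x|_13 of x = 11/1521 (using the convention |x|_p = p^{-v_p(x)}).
|11/1521|_13 = 169

Step 1 — compute v_13(x) by factoring powers of 13 out of the numerator and denominator: v_13(11/1521) = -2. Step 2 — apply |x|_p = p^{-v_p(x)} = 13^{2} = 169.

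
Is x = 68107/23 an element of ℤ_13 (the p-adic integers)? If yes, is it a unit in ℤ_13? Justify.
x ∈ ℤ_13 but not a unit; v_13(x) = 3 > 0

ℤ_13 = {x ∈ ℚ_13 : v_13(x) ≥ 0} and ℤ_13^× = {x ∈ ℤ_13 : v_13(x) = 0}. Here v_13(68107/23) = v_13(num) − v_13(den) = 3; compare against these criteria.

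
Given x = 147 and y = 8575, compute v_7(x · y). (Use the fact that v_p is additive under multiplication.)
v_7(1260525) = 5

v_p(x) = 2 (factor: 147 = 7^2 · 3); v_p(y) = 3 (factor: 8575 = 7^3 · 25). Additivity: v_p(xy) = v_p(x) + v_p(y) = 2 + 3 = 5. (Direct check: xy = 1260525 = 7^5 · (75).)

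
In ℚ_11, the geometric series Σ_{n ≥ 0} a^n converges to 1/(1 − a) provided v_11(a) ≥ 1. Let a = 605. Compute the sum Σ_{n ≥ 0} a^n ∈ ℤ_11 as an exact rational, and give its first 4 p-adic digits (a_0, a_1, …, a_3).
Σ a^n = 1/(1 − a) = -1/604;  first 4 digits = (1, 0, 5, 0)

v_11(a) = 2 ≥ 1, so the series converges in ℤ_11 to 1/(1 − a) = 1/(1 − 605) = -1/604. Expand this rational in ℤ_11: compute digits iteratively via d_i = x_i mod 11, x_{i+1} = (x_i − d_i)/11. The first 4 digits are (1, 0, 5, 0).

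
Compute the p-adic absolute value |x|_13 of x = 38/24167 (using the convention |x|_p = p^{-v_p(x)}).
|38/24167|_13 = 2197

Step 1 — compute v_13(x) by factoring powers of 13 out of the numerator and denominator: v_13(38/24167) = -3. Step 2 — apply |x|_p = p^{-v_p(x)} = 13^{3} = 2197.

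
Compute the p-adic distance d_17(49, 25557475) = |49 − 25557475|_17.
d_17(49, 25557475) = 1/1419857

Step 1 — x − y = 49 − 25557475 = -25557426. Step 2 — v_17(-25557426) = 5 (factor: -25557426 = −(17^5 · 18); the sign does not affect v_p). Step 3 — |x − y|_17 = 17^{-5} = 1/1419857.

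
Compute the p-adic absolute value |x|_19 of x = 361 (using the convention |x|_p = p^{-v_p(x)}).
|361|_19 = 1/361

Step 1 — compute v_19(x) by factoring powers of 19 out of the numerator and denominator: v_19(361) = 2. Step 2 — apply |x|_p = p^{-v_p(x)} = 19^{-2} = 1/361.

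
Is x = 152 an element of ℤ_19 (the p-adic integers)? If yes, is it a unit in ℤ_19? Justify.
x ∈ ℤ_19 but not a unit; v_19(x) = 1 > 0

ℤ_19 = {x ∈ ℚ_19 : v_19(x) ≥ 0} and ℤ_19^× = {x ∈ ℤ_19 : v_19(x) = 0}. Here v_19(152) = v_19(num) − v_19(den) = 1; compare against these criteria.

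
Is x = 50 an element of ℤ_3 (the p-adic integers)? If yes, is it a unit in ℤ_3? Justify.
x ∈ ℤ_3^× (unit); v_3(x) = 0

ℤ_3 = {x ∈ ℚ_3 : v_3(x) ≥ 0} and ℤ_3^× = {x ∈ ℤ_3 : v_3(x) = 0}. Here v_3(50) = v_3(num) − v_3(den) = 0; compare against these criteria.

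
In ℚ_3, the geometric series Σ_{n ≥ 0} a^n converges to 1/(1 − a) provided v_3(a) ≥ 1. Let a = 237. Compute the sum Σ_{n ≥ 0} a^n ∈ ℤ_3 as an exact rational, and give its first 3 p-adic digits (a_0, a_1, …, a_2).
Σ a^n = 1/(1 − a) = -1/236;  first 3 digits = (1, 1, 0)

v_3(a) = 1 ≥ 1, so the series converges in ℤ_3 to 1/(1 − a) = 1/(1 − 237) = -1/236. Expand this rational in ℤ_3: compute digits iteratively via d_i = x_i mod 3, x_{i+1} = (x_i − d_i)/3. The first 3 digits are (1, 1, 0).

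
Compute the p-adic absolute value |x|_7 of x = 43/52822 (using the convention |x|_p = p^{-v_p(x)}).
|43/52822|_7 = 2401

Step 1 — compute v_7(x) by factoring powers of 7 out of the numerator and denominator: v_7(43/52822) = -4. Step 2 — apply |x|_p = p^{-v_p(x)} = 7^{4} = 2401.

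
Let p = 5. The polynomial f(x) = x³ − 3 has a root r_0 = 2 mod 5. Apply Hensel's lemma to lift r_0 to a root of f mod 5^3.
r_2 = 87 (mod 125)

Hensel: r_{i+1} = r_i − f(r_i)/f′(r_i) mod 5^{i+2}, where f′(x) = 3x². Iterate:
  r_0 = 2 (mod 5)
  r_1 = 12 (mod 25)
  r_2 = 87 (mod 125)
Final: r = 87 with f(r) ≡ 0 mod 5^3.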